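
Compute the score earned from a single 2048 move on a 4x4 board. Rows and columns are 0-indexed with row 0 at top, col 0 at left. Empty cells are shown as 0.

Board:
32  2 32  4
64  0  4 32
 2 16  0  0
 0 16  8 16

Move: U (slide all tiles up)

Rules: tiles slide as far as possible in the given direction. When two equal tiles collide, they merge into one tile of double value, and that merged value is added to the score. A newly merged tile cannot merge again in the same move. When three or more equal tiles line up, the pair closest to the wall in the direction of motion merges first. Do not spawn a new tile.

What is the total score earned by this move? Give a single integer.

Answer: 32

Derivation:
Slide up:
col 0: [32, 64, 2, 0] -> [32, 64, 2, 0]  score +0 (running 0)
col 1: [2, 0, 16, 16] -> [2, 32, 0, 0]  score +32 (running 32)
col 2: [32, 4, 0, 8] -> [32, 4, 8, 0]  score +0 (running 32)
col 3: [4, 32, 0, 16] -> [4, 32, 16, 0]  score +0 (running 32)
Board after move:
32  2 32  4
64 32  4 32
 2  0  8 16
 0  0  0  0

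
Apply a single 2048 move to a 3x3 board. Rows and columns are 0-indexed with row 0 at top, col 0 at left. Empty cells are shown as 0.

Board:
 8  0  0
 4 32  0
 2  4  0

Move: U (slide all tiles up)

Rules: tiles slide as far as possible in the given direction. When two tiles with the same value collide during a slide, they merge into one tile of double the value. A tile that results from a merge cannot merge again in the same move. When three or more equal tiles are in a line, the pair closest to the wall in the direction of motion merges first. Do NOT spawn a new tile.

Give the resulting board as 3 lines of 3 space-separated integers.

Answer:  8 32  0
 4  4  0
 2  0  0

Derivation:
Slide up:
col 0: [8, 4, 2] -> [8, 4, 2]
col 1: [0, 32, 4] -> [32, 4, 0]
col 2: [0, 0, 0] -> [0, 0, 0]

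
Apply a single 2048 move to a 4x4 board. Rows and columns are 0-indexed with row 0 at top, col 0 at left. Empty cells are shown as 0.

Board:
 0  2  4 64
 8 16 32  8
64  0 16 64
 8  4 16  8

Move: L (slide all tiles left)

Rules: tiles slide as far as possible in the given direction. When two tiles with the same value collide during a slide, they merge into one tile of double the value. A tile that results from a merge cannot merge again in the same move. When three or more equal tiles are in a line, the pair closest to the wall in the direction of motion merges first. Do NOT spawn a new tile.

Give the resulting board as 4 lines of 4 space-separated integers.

Answer:  2  4 64  0
 8 16 32  8
64 16 64  0
 8  4 16  8

Derivation:
Slide left:
row 0: [0, 2, 4, 64] -> [2, 4, 64, 0]
row 1: [8, 16, 32, 8] -> [8, 16, 32, 8]
row 2: [64, 0, 16, 64] -> [64, 16, 64, 0]
row 3: [8, 4, 16, 8] -> [8, 4, 16, 8]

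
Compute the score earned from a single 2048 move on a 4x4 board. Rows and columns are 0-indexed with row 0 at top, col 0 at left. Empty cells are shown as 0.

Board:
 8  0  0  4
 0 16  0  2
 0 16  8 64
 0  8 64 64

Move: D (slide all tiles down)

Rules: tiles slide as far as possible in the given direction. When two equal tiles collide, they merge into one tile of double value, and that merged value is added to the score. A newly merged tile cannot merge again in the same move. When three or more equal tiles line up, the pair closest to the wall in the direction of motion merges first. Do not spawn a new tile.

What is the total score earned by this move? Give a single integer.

Answer: 160

Derivation:
Slide down:
col 0: [8, 0, 0, 0] -> [0, 0, 0, 8]  score +0 (running 0)
col 1: [0, 16, 16, 8] -> [0, 0, 32, 8]  score +32 (running 32)
col 2: [0, 0, 8, 64] -> [0, 0, 8, 64]  score +0 (running 32)
col 3: [4, 2, 64, 64] -> [0, 4, 2, 128]  score +128 (running 160)
Board after move:
  0   0   0   0
  0   0   0   4
  0  32   8   2
  8   8  64 128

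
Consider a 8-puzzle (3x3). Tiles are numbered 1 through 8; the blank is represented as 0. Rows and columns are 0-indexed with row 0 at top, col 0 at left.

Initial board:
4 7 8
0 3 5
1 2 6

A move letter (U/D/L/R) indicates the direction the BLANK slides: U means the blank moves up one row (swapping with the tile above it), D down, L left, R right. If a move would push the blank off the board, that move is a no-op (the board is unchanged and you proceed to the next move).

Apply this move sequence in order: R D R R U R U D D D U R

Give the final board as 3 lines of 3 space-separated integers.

Answer: 4 7 8
3 2 0
1 6 5

Derivation:
After move 1 (R):
4 7 8
3 0 5
1 2 6

After move 2 (D):
4 7 8
3 2 5
1 0 6

After move 3 (R):
4 7 8
3 2 5
1 6 0

After move 4 (R):
4 7 8
3 2 5
1 6 0

After move 5 (U):
4 7 8
3 2 0
1 6 5

After move 6 (R):
4 7 8
3 2 0
1 6 5

After move 7 (U):
4 7 0
3 2 8
1 6 5

After move 8 (D):
4 7 8
3 2 0
1 6 5

After move 9 (D):
4 7 8
3 2 5
1 6 0

After move 10 (D):
4 7 8
3 2 5
1 6 0

After move 11 (U):
4 7 8
3 2 0
1 6 5

After move 12 (R):
4 7 8
3 2 0
1 6 5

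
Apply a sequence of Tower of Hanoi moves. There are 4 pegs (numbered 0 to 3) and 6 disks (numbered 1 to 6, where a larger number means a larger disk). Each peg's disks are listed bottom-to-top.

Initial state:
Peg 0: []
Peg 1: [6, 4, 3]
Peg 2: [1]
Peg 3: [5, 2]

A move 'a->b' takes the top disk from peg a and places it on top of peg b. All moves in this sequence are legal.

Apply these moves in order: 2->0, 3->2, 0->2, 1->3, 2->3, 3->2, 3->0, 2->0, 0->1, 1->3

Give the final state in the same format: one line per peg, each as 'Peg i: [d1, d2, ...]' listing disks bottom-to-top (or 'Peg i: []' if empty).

Answer: Peg 0: [3]
Peg 1: [6, 4]
Peg 2: [2]
Peg 3: [5, 1]

Derivation:
After move 1 (2->0):
Peg 0: [1]
Peg 1: [6, 4, 3]
Peg 2: []
Peg 3: [5, 2]

After move 2 (3->2):
Peg 0: [1]
Peg 1: [6, 4, 3]
Peg 2: [2]
Peg 3: [5]

After move 3 (0->2):
Peg 0: []
Peg 1: [6, 4, 3]
Peg 2: [2, 1]
Peg 3: [5]

After move 4 (1->3):
Peg 0: []
Peg 1: [6, 4]
Peg 2: [2, 1]
Peg 3: [5, 3]

After move 5 (2->3):
Peg 0: []
Peg 1: [6, 4]
Peg 2: [2]
Peg 3: [5, 3, 1]

After move 6 (3->2):
Peg 0: []
Peg 1: [6, 4]
Peg 2: [2, 1]
Peg 3: [5, 3]

After move 7 (3->0):
Peg 0: [3]
Peg 1: [6, 4]
Peg 2: [2, 1]
Peg 3: [5]

After move 8 (2->0):
Peg 0: [3, 1]
Peg 1: [6, 4]
Peg 2: [2]
Peg 3: [5]

After move 9 (0->1):
Peg 0: [3]
Peg 1: [6, 4, 1]
Peg 2: [2]
Peg 3: [5]

After move 10 (1->3):
Peg 0: [3]
Peg 1: [6, 4]
Peg 2: [2]
Peg 3: [5, 1]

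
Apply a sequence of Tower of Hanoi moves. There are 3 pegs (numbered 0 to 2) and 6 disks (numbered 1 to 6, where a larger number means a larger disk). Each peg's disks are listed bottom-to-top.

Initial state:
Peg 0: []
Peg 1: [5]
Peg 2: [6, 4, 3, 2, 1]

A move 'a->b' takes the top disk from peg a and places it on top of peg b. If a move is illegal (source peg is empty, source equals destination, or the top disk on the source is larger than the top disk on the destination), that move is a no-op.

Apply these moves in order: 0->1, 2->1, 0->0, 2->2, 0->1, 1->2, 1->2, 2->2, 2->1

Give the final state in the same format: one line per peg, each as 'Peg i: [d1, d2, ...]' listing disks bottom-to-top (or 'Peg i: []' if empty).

After move 1 (0->1):
Peg 0: []
Peg 1: [5]
Peg 2: [6, 4, 3, 2, 1]

After move 2 (2->1):
Peg 0: []
Peg 1: [5, 1]
Peg 2: [6, 4, 3, 2]

After move 3 (0->0):
Peg 0: []
Peg 1: [5, 1]
Peg 2: [6, 4, 3, 2]

After move 4 (2->2):
Peg 0: []
Peg 1: [5, 1]
Peg 2: [6, 4, 3, 2]

After move 5 (0->1):
Peg 0: []
Peg 1: [5, 1]
Peg 2: [6, 4, 3, 2]

After move 6 (1->2):
Peg 0: []
Peg 1: [5]
Peg 2: [6, 4, 3, 2, 1]

After move 7 (1->2):
Peg 0: []
Peg 1: [5]
Peg 2: [6, 4, 3, 2, 1]

After move 8 (2->2):
Peg 0: []
Peg 1: [5]
Peg 2: [6, 4, 3, 2, 1]

After move 9 (2->1):
Peg 0: []
Peg 1: [5, 1]
Peg 2: [6, 4, 3, 2]

Answer: Peg 0: []
Peg 1: [5, 1]
Peg 2: [6, 4, 3, 2]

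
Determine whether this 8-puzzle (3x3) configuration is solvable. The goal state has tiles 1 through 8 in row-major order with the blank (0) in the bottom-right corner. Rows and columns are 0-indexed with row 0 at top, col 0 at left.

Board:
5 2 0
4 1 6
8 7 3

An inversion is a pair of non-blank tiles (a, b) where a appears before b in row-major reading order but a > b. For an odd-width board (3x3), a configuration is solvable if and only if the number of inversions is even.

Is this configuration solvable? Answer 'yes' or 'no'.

Inversions (pairs i<j in row-major order where tile[i] > tile[j] > 0): 11
11 is odd, so the puzzle is not solvable.

Answer: no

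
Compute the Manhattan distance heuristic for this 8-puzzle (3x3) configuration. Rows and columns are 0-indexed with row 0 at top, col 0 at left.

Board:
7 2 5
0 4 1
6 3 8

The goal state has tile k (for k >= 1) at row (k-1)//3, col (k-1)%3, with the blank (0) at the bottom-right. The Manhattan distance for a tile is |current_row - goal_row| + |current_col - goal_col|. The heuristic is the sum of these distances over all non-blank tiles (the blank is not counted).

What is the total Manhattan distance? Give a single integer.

Answer: 15

Derivation:
Tile 7: (0,0)->(2,0) = 2
Tile 2: (0,1)->(0,1) = 0
Tile 5: (0,2)->(1,1) = 2
Tile 4: (1,1)->(1,0) = 1
Tile 1: (1,2)->(0,0) = 3
Tile 6: (2,0)->(1,2) = 3
Tile 3: (2,1)->(0,2) = 3
Tile 8: (2,2)->(2,1) = 1
Sum: 2 + 0 + 2 + 1 + 3 + 3 + 3 + 1 = 15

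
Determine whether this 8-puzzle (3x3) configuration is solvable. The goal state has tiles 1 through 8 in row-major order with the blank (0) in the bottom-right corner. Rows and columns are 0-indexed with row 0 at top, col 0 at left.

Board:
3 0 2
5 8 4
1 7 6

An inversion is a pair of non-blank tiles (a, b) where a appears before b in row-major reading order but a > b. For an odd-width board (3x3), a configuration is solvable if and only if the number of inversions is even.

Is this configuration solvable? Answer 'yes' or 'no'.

Answer: no

Derivation:
Inversions (pairs i<j in row-major order where tile[i] > tile[j] > 0): 11
11 is odd, so the puzzle is not solvable.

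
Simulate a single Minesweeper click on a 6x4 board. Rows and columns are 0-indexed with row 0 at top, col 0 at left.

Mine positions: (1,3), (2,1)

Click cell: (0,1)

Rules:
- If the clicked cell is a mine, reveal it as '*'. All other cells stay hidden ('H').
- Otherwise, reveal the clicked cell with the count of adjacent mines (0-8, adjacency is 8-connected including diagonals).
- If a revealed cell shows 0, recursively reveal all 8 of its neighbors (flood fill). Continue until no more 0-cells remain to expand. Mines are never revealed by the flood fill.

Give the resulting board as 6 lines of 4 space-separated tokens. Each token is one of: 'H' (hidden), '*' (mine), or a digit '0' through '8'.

0 0 1 H
1 1 2 H
H H H H
H H H H
H H H H
H H H H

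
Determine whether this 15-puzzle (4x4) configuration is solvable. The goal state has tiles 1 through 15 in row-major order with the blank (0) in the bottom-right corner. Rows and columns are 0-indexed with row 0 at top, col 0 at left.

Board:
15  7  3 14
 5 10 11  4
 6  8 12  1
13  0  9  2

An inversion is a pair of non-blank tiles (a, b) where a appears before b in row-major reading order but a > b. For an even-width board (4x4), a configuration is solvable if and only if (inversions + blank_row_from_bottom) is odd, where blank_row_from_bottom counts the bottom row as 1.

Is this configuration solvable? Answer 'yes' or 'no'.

Answer: yes

Derivation:
Inversions: 60
Blank is in row 3 (0-indexed from top), which is row 1 counting from the bottom (bottom = 1).
60 + 1 = 61, which is odd, so the puzzle is solvable.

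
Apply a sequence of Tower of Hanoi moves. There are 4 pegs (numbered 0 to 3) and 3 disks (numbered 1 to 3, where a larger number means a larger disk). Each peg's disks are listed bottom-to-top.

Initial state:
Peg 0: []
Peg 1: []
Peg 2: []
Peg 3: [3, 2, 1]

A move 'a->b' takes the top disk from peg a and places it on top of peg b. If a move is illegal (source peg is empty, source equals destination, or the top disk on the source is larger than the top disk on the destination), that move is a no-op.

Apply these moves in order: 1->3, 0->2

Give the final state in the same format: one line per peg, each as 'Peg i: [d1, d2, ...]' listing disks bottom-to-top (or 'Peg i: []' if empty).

After move 1 (1->3):
Peg 0: []
Peg 1: []
Peg 2: []
Peg 3: [3, 2, 1]

After move 2 (0->2):
Peg 0: []
Peg 1: []
Peg 2: []
Peg 3: [3, 2, 1]

Answer: Peg 0: []
Peg 1: []
Peg 2: []
Peg 3: [3, 2, 1]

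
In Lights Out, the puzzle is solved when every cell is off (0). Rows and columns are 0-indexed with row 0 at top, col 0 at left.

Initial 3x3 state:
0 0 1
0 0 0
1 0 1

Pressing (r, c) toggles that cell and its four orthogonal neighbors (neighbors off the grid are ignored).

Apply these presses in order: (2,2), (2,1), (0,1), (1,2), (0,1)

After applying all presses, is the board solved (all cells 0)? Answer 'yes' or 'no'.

Answer: yes

Derivation:
After press 1 at (2,2):
0 0 1
0 0 1
1 1 0

After press 2 at (2,1):
0 0 1
0 1 1
0 0 1

After press 3 at (0,1):
1 1 0
0 0 1
0 0 1

After press 4 at (1,2):
1 1 1
0 1 0
0 0 0

After press 5 at (0,1):
0 0 0
0 0 0
0 0 0

Lights still on: 0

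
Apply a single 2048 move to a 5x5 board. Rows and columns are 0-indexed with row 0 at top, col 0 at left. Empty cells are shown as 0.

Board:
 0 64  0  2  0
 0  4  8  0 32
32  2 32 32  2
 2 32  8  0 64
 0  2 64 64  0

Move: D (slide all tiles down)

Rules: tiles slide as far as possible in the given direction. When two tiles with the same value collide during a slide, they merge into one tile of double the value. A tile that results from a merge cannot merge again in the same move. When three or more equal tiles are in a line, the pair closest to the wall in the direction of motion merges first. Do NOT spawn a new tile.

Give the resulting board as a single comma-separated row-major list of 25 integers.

Slide down:
col 0: [0, 0, 32, 2, 0] -> [0, 0, 0, 32, 2]
col 1: [64, 4, 2, 32, 2] -> [64, 4, 2, 32, 2]
col 2: [0, 8, 32, 8, 64] -> [0, 8, 32, 8, 64]
col 3: [2, 0, 32, 0, 64] -> [0, 0, 2, 32, 64]
col 4: [0, 32, 2, 64, 0] -> [0, 0, 32, 2, 64]

Answer: 0, 64, 0, 0, 0, 0, 4, 8, 0, 0, 0, 2, 32, 2, 32, 32, 32, 8, 32, 2, 2, 2, 64, 64, 64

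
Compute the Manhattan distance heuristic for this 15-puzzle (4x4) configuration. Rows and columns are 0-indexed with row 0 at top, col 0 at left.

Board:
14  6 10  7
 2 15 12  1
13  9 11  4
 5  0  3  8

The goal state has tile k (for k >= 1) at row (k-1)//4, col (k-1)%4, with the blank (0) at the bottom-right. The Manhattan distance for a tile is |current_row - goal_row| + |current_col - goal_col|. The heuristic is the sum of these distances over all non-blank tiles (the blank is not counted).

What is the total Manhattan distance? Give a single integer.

Tile 14: (0,0)->(3,1) = 4
Tile 6: (0,1)->(1,1) = 1
Tile 10: (0,2)->(2,1) = 3
Tile 7: (0,3)->(1,2) = 2
Tile 2: (1,0)->(0,1) = 2
Tile 15: (1,1)->(3,2) = 3
Tile 12: (1,2)->(2,3) = 2
Tile 1: (1,3)->(0,0) = 4
Tile 13: (2,0)->(3,0) = 1
Tile 9: (2,1)->(2,0) = 1
Tile 11: (2,2)->(2,2) = 0
Tile 4: (2,3)->(0,3) = 2
Tile 5: (3,0)->(1,0) = 2
Tile 3: (3,2)->(0,2) = 3
Tile 8: (3,3)->(1,3) = 2
Sum: 4 + 1 + 3 + 2 + 2 + 3 + 2 + 4 + 1 + 1 + 0 + 2 + 2 + 3 + 2 = 32

Answer: 32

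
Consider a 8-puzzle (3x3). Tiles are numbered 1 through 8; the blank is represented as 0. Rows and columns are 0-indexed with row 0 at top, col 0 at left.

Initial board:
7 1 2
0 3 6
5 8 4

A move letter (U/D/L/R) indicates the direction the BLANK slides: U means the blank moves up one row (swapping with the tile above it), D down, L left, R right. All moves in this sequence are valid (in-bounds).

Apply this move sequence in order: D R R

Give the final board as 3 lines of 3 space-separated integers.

Answer: 7 1 2
5 3 6
8 4 0

Derivation:
After move 1 (D):
7 1 2
5 3 6
0 8 4

After move 2 (R):
7 1 2
5 3 6
8 0 4

After move 3 (R):
7 1 2
5 3 6
8 4 0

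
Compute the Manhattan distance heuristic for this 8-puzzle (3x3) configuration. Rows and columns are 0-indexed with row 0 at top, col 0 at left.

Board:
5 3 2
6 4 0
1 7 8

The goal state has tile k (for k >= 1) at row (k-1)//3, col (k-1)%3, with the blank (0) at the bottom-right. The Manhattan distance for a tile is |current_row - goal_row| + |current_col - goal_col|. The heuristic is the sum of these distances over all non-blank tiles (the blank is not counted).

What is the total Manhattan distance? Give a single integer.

Tile 5: at (0,0), goal (1,1), distance |0-1|+|0-1| = 2
Tile 3: at (0,1), goal (0,2), distance |0-0|+|1-2| = 1
Tile 2: at (0,2), goal (0,1), distance |0-0|+|2-1| = 1
Tile 6: at (1,0), goal (1,2), distance |1-1|+|0-2| = 2
Tile 4: at (1,1), goal (1,0), distance |1-1|+|1-0| = 1
Tile 1: at (2,0), goal (0,0), distance |2-0|+|0-0| = 2
Tile 7: at (2,1), goal (2,0), distance |2-2|+|1-0| = 1
Tile 8: at (2,2), goal (2,1), distance |2-2|+|2-1| = 1
Sum: 2 + 1 + 1 + 2 + 1 + 2 + 1 + 1 = 11

Answer: 11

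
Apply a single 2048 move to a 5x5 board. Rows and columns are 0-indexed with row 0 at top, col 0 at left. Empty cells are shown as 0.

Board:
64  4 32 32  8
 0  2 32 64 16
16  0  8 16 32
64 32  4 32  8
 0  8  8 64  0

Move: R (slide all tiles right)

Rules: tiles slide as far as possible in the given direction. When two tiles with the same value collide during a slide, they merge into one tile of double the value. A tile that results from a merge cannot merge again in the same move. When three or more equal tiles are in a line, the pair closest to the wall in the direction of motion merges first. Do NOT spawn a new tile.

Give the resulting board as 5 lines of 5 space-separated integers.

Answer:  0 64  4 64  8
 0  2 32 64 16
 0 16  8 16 32
64 32  4 32  8
 0  0  0 16 64

Derivation:
Slide right:
row 0: [64, 4, 32, 32, 8] -> [0, 64, 4, 64, 8]
row 1: [0, 2, 32, 64, 16] -> [0, 2, 32, 64, 16]
row 2: [16, 0, 8, 16, 32] -> [0, 16, 8, 16, 32]
row 3: [64, 32, 4, 32, 8] -> [64, 32, 4, 32, 8]
row 4: [0, 8, 8, 64, 0] -> [0, 0, 0, 16, 64]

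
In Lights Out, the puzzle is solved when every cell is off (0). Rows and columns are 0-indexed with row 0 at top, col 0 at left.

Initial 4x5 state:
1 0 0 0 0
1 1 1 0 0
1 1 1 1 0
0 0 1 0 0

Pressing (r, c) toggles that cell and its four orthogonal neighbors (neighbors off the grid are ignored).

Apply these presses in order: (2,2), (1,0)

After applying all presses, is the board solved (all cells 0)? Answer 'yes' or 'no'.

After press 1 at (2,2):
1 0 0 0 0
1 1 0 0 0
1 0 0 0 0
0 0 0 0 0

After press 2 at (1,0):
0 0 0 0 0
0 0 0 0 0
0 0 0 0 0
0 0 0 0 0

Lights still on: 0

Answer: yes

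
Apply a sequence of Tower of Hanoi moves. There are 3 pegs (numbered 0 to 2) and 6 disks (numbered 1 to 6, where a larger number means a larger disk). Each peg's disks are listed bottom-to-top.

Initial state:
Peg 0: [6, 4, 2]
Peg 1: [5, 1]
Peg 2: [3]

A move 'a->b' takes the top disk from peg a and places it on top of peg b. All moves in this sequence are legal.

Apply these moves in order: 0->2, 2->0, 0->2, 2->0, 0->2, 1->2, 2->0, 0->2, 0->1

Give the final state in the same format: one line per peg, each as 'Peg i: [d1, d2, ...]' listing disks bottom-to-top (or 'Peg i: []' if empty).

After move 1 (0->2):
Peg 0: [6, 4]
Peg 1: [5, 1]
Peg 2: [3, 2]

After move 2 (2->0):
Peg 0: [6, 4, 2]
Peg 1: [5, 1]
Peg 2: [3]

After move 3 (0->2):
Peg 0: [6, 4]
Peg 1: [5, 1]
Peg 2: [3, 2]

After move 4 (2->0):
Peg 0: [6, 4, 2]
Peg 1: [5, 1]
Peg 2: [3]

After move 5 (0->2):
Peg 0: [6, 4]
Peg 1: [5, 1]
Peg 2: [3, 2]

After move 6 (1->2):
Peg 0: [6, 4]
Peg 1: [5]
Peg 2: [3, 2, 1]

After move 7 (2->0):
Peg 0: [6, 4, 1]
Peg 1: [5]
Peg 2: [3, 2]

After move 8 (0->2):
Peg 0: [6, 4]
Peg 1: [5]
Peg 2: [3, 2, 1]

After move 9 (0->1):
Peg 0: [6]
Peg 1: [5, 4]
Peg 2: [3, 2, 1]

Answer: Peg 0: [6]
Peg 1: [5, 4]
Peg 2: [3, 2, 1]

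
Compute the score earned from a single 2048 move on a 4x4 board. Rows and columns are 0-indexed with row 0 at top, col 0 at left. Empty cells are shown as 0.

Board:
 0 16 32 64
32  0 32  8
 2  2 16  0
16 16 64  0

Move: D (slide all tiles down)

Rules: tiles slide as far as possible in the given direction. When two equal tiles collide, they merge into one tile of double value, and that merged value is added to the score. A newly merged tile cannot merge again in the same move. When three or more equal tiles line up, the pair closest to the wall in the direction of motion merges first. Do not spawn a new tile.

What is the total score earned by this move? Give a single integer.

Slide down:
col 0: [0, 32, 2, 16] -> [0, 32, 2, 16]  score +0 (running 0)
col 1: [16, 0, 2, 16] -> [0, 16, 2, 16]  score +0 (running 0)
col 2: [32, 32, 16, 64] -> [0, 64, 16, 64]  score +64 (running 64)
col 3: [64, 8, 0, 0] -> [0, 0, 64, 8]  score +0 (running 64)
Board after move:
 0  0  0  0
32 16 64  0
 2  2 16 64
16 16 64  8

Answer: 64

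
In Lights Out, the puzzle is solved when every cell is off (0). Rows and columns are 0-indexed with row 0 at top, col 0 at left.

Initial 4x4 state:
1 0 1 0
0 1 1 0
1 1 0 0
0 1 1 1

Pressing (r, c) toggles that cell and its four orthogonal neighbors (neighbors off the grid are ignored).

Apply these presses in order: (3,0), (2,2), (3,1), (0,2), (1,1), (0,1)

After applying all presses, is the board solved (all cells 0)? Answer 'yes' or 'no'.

Answer: no

Derivation:
After press 1 at (3,0):
1 0 1 0
0 1 1 0
0 1 0 0
1 0 1 1

After press 2 at (2,2):
1 0 1 0
0 1 0 0
0 0 1 1
1 0 0 1

After press 3 at (3,1):
1 0 1 0
0 1 0 0
0 1 1 1
0 1 1 1

After press 4 at (0,2):
1 1 0 1
0 1 1 0
0 1 1 1
0 1 1 1

After press 5 at (1,1):
1 0 0 1
1 0 0 0
0 0 1 1
0 1 1 1

After press 6 at (0,1):
0 1 1 1
1 1 0 0
0 0 1 1
0 1 1 1

Lights still on: 10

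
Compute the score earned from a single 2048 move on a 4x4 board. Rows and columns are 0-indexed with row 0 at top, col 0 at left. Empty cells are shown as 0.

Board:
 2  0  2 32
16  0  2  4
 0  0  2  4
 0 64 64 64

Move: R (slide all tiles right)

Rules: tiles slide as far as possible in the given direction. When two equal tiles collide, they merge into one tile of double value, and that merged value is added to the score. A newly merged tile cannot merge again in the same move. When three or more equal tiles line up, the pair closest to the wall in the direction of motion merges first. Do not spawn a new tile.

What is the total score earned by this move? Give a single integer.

Answer: 132

Derivation:
Slide right:
row 0: [2, 0, 2, 32] -> [0, 0, 4, 32]  score +4 (running 4)
row 1: [16, 0, 2, 4] -> [0, 16, 2, 4]  score +0 (running 4)
row 2: [0, 0, 2, 4] -> [0, 0, 2, 4]  score +0 (running 4)
row 3: [0, 64, 64, 64] -> [0, 0, 64, 128]  score +128 (running 132)
Board after move:
  0   0   4  32
  0  16   2   4
  0   0   2   4
  0   0  64 128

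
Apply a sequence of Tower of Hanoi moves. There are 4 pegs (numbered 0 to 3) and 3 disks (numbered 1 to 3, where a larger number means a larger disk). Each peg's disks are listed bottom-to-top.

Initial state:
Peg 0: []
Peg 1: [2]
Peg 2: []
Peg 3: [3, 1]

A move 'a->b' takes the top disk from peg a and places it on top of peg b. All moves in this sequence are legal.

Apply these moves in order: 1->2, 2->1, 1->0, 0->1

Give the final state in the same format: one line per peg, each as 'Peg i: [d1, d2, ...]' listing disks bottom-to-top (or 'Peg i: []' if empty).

Answer: Peg 0: []
Peg 1: [2]
Peg 2: []
Peg 3: [3, 1]

Derivation:
After move 1 (1->2):
Peg 0: []
Peg 1: []
Peg 2: [2]
Peg 3: [3, 1]

After move 2 (2->1):
Peg 0: []
Peg 1: [2]
Peg 2: []
Peg 3: [3, 1]

After move 3 (1->0):
Peg 0: [2]
Peg 1: []
Peg 2: []
Peg 3: [3, 1]

After move 4 (0->1):
Peg 0: []
Peg 1: [2]
Peg 2: []
Peg 3: [3, 1]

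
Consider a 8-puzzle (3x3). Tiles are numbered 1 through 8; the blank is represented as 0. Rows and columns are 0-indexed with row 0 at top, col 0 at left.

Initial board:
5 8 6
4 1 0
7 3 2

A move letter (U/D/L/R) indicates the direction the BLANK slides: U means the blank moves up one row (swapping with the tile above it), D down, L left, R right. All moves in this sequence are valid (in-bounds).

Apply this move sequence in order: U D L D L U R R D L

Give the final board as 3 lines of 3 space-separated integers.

Answer: 5 8 6
3 1 2
4 0 7

Derivation:
After move 1 (U):
5 8 0
4 1 6
7 3 2

After move 2 (D):
5 8 6
4 1 0
7 3 2

After move 3 (L):
5 8 6
4 0 1
7 3 2

After move 4 (D):
5 8 6
4 3 1
7 0 2

After move 5 (L):
5 8 6
4 3 1
0 7 2

After move 6 (U):
5 8 6
0 3 1
4 7 2

After move 7 (R):
5 8 6
3 0 1
4 7 2

After move 8 (R):
5 8 6
3 1 0
4 7 2

After move 9 (D):
5 8 6
3 1 2
4 7 0

After move 10 (L):
5 8 6
3 1 2
4 0 7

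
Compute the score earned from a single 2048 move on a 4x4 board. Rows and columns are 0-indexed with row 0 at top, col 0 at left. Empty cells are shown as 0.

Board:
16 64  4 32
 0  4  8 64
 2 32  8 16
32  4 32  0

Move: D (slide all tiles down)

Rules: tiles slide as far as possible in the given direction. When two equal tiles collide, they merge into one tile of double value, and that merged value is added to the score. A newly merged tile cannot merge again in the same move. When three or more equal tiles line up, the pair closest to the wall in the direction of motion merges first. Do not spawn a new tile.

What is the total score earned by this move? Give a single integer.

Slide down:
col 0: [16, 0, 2, 32] -> [0, 16, 2, 32]  score +0 (running 0)
col 1: [64, 4, 32, 4] -> [64, 4, 32, 4]  score +0 (running 0)
col 2: [4, 8, 8, 32] -> [0, 4, 16, 32]  score +16 (running 16)
col 3: [32, 64, 16, 0] -> [0, 32, 64, 16]  score +0 (running 16)
Board after move:
 0 64  0  0
16  4  4 32
 2 32 16 64
32  4 32 16

Answer: 16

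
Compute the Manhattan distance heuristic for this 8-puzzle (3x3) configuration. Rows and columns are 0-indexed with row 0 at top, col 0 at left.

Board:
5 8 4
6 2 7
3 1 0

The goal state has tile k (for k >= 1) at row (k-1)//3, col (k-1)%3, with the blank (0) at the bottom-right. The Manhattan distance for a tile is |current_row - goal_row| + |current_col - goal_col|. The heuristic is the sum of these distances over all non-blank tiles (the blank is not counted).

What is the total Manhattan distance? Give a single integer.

Answer: 20

Derivation:
Tile 5: (0,0)->(1,1) = 2
Tile 8: (0,1)->(2,1) = 2
Tile 4: (0,2)->(1,0) = 3
Tile 6: (1,0)->(1,2) = 2
Tile 2: (1,1)->(0,1) = 1
Tile 7: (1,2)->(2,0) = 3
Tile 3: (2,0)->(0,2) = 4
Tile 1: (2,1)->(0,0) = 3
Sum: 2 + 2 + 3 + 2 + 1 + 3 + 4 + 3 = 20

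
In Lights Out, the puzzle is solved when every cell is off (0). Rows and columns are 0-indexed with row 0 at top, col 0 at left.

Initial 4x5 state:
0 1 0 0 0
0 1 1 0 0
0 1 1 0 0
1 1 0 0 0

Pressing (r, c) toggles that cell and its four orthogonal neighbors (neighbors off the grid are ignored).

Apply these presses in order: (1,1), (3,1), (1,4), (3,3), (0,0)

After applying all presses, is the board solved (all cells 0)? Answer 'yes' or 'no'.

Answer: no

Derivation:
After press 1 at (1,1):
0 0 0 0 0
1 0 0 0 0
0 0 1 0 0
1 1 0 0 0

After press 2 at (3,1):
0 0 0 0 0
1 0 0 0 0
0 1 1 0 0
0 0 1 0 0

After press 3 at (1,4):
0 0 0 0 1
1 0 0 1 1
0 1 1 0 1
0 0 1 0 0

After press 4 at (3,3):
0 0 0 0 1
1 0 0 1 1
0 1 1 1 1
0 0 0 1 1

After press 5 at (0,0):
1 1 0 0 1
0 0 0 1 1
0 1 1 1 1
0 0 0 1 1

Lights still on: 11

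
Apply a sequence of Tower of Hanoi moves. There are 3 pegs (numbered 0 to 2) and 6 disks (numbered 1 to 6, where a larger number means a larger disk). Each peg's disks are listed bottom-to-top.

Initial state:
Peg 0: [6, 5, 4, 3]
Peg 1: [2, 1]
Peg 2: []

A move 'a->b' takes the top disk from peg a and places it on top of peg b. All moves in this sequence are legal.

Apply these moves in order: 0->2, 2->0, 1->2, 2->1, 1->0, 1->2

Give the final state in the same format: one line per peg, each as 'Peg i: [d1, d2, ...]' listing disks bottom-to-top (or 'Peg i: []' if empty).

After move 1 (0->2):
Peg 0: [6, 5, 4]
Peg 1: [2, 1]
Peg 2: [3]

After move 2 (2->0):
Peg 0: [6, 5, 4, 3]
Peg 1: [2, 1]
Peg 2: []

After move 3 (1->2):
Peg 0: [6, 5, 4, 3]
Peg 1: [2]
Peg 2: [1]

After move 4 (2->1):
Peg 0: [6, 5, 4, 3]
Peg 1: [2, 1]
Peg 2: []

After move 5 (1->0):
Peg 0: [6, 5, 4, 3, 1]
Peg 1: [2]
Peg 2: []

After move 6 (1->2):
Peg 0: [6, 5, 4, 3, 1]
Peg 1: []
Peg 2: [2]

Answer: Peg 0: [6, 5, 4, 3, 1]
Peg 1: []
Peg 2: [2]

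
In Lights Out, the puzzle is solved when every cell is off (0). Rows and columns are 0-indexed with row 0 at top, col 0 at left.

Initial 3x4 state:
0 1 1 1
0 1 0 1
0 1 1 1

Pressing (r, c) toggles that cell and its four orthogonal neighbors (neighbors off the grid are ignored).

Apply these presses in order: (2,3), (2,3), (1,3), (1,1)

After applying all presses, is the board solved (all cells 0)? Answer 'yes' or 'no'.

Answer: no

Derivation:
After press 1 at (2,3):
0 1 1 1
0 1 0 0
0 1 0 0

After press 2 at (2,3):
0 1 1 1
0 1 0 1
0 1 1 1

After press 3 at (1,3):
0 1 1 0
0 1 1 0
0 1 1 0

After press 4 at (1,1):
0 0 1 0
1 0 0 0
0 0 1 0

Lights still on: 3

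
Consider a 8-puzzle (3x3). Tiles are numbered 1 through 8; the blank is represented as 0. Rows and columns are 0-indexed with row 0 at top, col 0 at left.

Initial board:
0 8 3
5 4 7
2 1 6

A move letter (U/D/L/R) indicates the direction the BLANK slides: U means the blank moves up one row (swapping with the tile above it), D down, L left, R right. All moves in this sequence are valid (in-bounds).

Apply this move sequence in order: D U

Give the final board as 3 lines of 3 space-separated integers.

After move 1 (D):
5 8 3
0 4 7
2 1 6

After move 2 (U):
0 8 3
5 4 7
2 1 6

Answer: 0 8 3
5 4 7
2 1 6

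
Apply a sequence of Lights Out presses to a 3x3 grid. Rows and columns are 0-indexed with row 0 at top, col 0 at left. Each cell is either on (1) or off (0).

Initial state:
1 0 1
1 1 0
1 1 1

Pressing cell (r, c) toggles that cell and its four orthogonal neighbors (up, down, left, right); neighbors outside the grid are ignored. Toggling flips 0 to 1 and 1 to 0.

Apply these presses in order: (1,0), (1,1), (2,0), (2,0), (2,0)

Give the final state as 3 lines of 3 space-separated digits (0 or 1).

After press 1 at (1,0):
0 0 1
0 0 0
0 1 1

After press 2 at (1,1):
0 1 1
1 1 1
0 0 1

After press 3 at (2,0):
0 1 1
0 1 1
1 1 1

After press 4 at (2,0):
0 1 1
1 1 1
0 0 1

After press 5 at (2,0):
0 1 1
0 1 1
1 1 1

Answer: 0 1 1
0 1 1
1 1 1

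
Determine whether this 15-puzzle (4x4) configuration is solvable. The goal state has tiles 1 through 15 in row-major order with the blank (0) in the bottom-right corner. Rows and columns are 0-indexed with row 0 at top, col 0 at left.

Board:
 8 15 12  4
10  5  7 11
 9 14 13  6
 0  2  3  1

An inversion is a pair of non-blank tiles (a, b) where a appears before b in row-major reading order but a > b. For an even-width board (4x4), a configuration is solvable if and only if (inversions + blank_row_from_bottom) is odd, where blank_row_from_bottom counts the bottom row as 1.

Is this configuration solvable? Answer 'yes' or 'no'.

Answer: yes

Derivation:
Inversions: 70
Blank is in row 3 (0-indexed from top), which is row 1 counting from the bottom (bottom = 1).
70 + 1 = 71, which is odd, so the puzzle is solvable.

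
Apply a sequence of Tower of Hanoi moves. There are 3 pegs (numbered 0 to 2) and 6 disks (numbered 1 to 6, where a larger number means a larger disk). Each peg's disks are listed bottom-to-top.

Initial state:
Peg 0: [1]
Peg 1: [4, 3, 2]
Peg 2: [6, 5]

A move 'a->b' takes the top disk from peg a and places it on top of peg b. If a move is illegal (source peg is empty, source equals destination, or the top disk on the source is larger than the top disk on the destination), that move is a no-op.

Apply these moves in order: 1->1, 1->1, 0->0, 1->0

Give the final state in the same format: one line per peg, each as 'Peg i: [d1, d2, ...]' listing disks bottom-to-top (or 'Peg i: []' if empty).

Answer: Peg 0: [1]
Peg 1: [4, 3, 2]
Peg 2: [6, 5]

Derivation:
After move 1 (1->1):
Peg 0: [1]
Peg 1: [4, 3, 2]
Peg 2: [6, 5]

After move 2 (1->1):
Peg 0: [1]
Peg 1: [4, 3, 2]
Peg 2: [6, 5]

After move 3 (0->0):
Peg 0: [1]
Peg 1: [4, 3, 2]
Peg 2: [6, 5]

After move 4 (1->0):
Peg 0: [1]
Peg 1: [4, 3, 2]
Peg 2: [6, 5]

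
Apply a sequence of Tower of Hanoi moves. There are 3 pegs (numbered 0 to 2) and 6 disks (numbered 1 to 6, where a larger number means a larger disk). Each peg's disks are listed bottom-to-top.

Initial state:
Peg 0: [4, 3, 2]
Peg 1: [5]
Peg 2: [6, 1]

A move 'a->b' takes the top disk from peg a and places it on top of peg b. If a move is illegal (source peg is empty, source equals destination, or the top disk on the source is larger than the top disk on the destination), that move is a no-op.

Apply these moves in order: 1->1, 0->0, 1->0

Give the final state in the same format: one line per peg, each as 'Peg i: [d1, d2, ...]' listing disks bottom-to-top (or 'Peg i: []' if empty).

Answer: Peg 0: [4, 3, 2]
Peg 1: [5]
Peg 2: [6, 1]

Derivation:
After move 1 (1->1):
Peg 0: [4, 3, 2]
Peg 1: [5]
Peg 2: [6, 1]

After move 2 (0->0):
Peg 0: [4, 3, 2]
Peg 1: [5]
Peg 2: [6, 1]

After move 3 (1->0):
Peg 0: [4, 3, 2]
Peg 1: [5]
Peg 2: [6, 1]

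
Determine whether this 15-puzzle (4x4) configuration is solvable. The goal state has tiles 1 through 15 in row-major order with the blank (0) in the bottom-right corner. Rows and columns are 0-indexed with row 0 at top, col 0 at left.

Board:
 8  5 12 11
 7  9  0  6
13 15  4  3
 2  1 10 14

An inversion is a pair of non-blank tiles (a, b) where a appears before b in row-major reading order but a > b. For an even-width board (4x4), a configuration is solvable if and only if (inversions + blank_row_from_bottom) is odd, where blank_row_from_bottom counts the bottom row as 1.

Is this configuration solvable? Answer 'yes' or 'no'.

Inversions: 59
Blank is in row 1 (0-indexed from top), which is row 3 counting from the bottom (bottom = 1).
59 + 3 = 62, which is even, so the puzzle is not solvable.

Answer: no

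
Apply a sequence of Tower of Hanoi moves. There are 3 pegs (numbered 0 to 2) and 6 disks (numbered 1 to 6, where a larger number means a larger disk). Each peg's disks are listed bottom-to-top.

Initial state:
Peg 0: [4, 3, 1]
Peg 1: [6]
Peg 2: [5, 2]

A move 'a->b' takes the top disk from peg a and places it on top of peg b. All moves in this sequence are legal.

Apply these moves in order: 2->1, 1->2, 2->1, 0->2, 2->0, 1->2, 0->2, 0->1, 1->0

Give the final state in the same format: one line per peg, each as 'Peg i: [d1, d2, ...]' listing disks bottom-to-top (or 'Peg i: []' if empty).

Answer: Peg 0: [4, 3]
Peg 1: [6]
Peg 2: [5, 2, 1]

Derivation:
After move 1 (2->1):
Peg 0: [4, 3, 1]
Peg 1: [6, 2]
Peg 2: [5]

After move 2 (1->2):
Peg 0: [4, 3, 1]
Peg 1: [6]
Peg 2: [5, 2]

After move 3 (2->1):
Peg 0: [4, 3, 1]
Peg 1: [6, 2]
Peg 2: [5]

After move 4 (0->2):
Peg 0: [4, 3]
Peg 1: [6, 2]
Peg 2: [5, 1]

After move 5 (2->0):
Peg 0: [4, 3, 1]
Peg 1: [6, 2]
Peg 2: [5]

After move 6 (1->2):
Peg 0: [4, 3, 1]
Peg 1: [6]
Peg 2: [5, 2]

After move 7 (0->2):
Peg 0: [4, 3]
Peg 1: [6]
Peg 2: [5, 2, 1]

After move 8 (0->1):
Peg 0: [4]
Peg 1: [6, 3]
Peg 2: [5, 2, 1]

After move 9 (1->0):
Peg 0: [4, 3]
Peg 1: [6]
Peg 2: [5, 2, 1]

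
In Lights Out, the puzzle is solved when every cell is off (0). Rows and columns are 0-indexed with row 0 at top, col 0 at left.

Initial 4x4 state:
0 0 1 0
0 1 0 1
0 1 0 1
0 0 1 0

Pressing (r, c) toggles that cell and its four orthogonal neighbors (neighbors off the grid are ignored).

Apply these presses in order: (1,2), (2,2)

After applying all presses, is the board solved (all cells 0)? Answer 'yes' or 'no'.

After press 1 at (1,2):
0 0 0 0
0 0 1 0
0 1 1 1
0 0 1 0

After press 2 at (2,2):
0 0 0 0
0 0 0 0
0 0 0 0
0 0 0 0

Lights still on: 0

Answer: yes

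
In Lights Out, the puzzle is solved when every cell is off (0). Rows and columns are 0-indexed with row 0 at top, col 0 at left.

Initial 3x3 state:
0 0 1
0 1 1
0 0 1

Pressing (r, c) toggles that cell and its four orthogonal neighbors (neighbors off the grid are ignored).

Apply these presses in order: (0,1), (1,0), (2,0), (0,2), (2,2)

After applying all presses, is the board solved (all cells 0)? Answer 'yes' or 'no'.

After press 1 at (0,1):
1 1 0
0 0 1
0 0 1

After press 2 at (1,0):
0 1 0
1 1 1
1 0 1

After press 3 at (2,0):
0 1 0
0 1 1
0 1 1

After press 4 at (0,2):
0 0 1
0 1 0
0 1 1

After press 5 at (2,2):
0 0 1
0 1 1
0 0 0

Lights still on: 3

Answer: no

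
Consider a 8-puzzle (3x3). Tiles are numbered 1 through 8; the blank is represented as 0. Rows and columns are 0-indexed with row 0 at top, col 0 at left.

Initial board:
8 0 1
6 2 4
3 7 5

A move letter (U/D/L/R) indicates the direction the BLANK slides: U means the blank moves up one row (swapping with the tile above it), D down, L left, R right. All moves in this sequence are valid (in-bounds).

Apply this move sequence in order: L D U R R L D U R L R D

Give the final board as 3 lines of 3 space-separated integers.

Answer: 8 1 4
6 2 0
3 7 5

Derivation:
After move 1 (L):
0 8 1
6 2 4
3 7 5

After move 2 (D):
6 8 1
0 2 4
3 7 5

After move 3 (U):
0 8 1
6 2 4
3 7 5

After move 4 (R):
8 0 1
6 2 4
3 7 5

After move 5 (R):
8 1 0
6 2 4
3 7 5

After move 6 (L):
8 0 1
6 2 4
3 7 5

After move 7 (D):
8 2 1
6 0 4
3 7 5

After move 8 (U):
8 0 1
6 2 4
3 7 5

After move 9 (R):
8 1 0
6 2 4
3 7 5

After move 10 (L):
8 0 1
6 2 4
3 7 5

After move 11 (R):
8 1 0
6 2 4
3 7 5

After move 12 (D):
8 1 4
6 2 0
3 7 5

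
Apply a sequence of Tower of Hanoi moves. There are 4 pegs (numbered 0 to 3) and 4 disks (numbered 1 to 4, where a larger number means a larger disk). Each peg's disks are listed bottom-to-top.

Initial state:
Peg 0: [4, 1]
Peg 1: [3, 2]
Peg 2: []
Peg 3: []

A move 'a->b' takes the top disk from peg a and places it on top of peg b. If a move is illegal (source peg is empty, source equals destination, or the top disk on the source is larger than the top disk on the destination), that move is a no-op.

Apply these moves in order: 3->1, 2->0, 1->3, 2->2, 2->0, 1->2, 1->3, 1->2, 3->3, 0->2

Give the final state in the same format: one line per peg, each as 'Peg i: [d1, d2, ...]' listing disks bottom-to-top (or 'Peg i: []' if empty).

Answer: Peg 0: [4]
Peg 1: []
Peg 2: [3, 1]
Peg 3: [2]

Derivation:
After move 1 (3->1):
Peg 0: [4, 1]
Peg 1: [3, 2]
Peg 2: []
Peg 3: []

After move 2 (2->0):
Peg 0: [4, 1]
Peg 1: [3, 2]
Peg 2: []
Peg 3: []

After move 3 (1->3):
Peg 0: [4, 1]
Peg 1: [3]
Peg 2: []
Peg 3: [2]

After move 4 (2->2):
Peg 0: [4, 1]
Peg 1: [3]
Peg 2: []
Peg 3: [2]

After move 5 (2->0):
Peg 0: [4, 1]
Peg 1: [3]
Peg 2: []
Peg 3: [2]

After move 6 (1->2):
Peg 0: [4, 1]
Peg 1: []
Peg 2: [3]
Peg 3: [2]

After move 7 (1->3):
Peg 0: [4, 1]
Peg 1: []
Peg 2: [3]
Peg 3: [2]

After move 8 (1->2):
Peg 0: [4, 1]
Peg 1: []
Peg 2: [3]
Peg 3: [2]

After move 9 (3->3):
Peg 0: [4, 1]
Peg 1: []
Peg 2: [3]
Peg 3: [2]

After move 10 (0->2):
Peg 0: [4]
Peg 1: []
Peg 2: [3, 1]
Peg 3: [2]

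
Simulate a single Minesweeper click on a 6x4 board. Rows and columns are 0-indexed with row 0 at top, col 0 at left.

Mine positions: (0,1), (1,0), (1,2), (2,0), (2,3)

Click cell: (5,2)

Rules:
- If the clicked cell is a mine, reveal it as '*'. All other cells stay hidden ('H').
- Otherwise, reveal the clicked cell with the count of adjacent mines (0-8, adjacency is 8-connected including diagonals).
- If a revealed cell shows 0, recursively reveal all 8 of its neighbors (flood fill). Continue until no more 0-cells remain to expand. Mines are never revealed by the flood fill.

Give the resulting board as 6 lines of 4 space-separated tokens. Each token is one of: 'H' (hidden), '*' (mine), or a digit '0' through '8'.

H H H H
H H H H
H H H H
1 1 1 1
0 0 0 0
0 0 0 0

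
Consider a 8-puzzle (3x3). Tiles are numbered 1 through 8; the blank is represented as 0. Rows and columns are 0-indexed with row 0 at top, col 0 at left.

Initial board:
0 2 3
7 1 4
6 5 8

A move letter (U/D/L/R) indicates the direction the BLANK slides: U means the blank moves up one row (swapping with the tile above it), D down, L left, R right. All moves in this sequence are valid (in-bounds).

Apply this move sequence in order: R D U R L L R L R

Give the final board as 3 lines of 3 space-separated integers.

After move 1 (R):
2 0 3
7 1 4
6 5 8

After move 2 (D):
2 1 3
7 0 4
6 5 8

After move 3 (U):
2 0 3
7 1 4
6 5 8

After move 4 (R):
2 3 0
7 1 4
6 5 8

After move 5 (L):
2 0 3
7 1 4
6 5 8

After move 6 (L):
0 2 3
7 1 4
6 5 8

After move 7 (R):
2 0 3
7 1 4
6 5 8

After move 8 (L):
0 2 3
7 1 4
6 5 8

After move 9 (R):
2 0 3
7 1 4
6 5 8

Answer: 2 0 3
7 1 4
6 5 8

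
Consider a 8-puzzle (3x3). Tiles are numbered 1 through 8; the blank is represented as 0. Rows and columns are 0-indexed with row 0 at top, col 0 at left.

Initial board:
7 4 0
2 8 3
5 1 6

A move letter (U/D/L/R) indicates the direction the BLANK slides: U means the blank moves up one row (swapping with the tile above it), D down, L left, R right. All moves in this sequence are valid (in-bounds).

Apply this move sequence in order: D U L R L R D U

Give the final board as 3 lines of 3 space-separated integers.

After move 1 (D):
7 4 3
2 8 0
5 1 6

After move 2 (U):
7 4 0
2 8 3
5 1 6

After move 3 (L):
7 0 4
2 8 3
5 1 6

After move 4 (R):
7 4 0
2 8 3
5 1 6

After move 5 (L):
7 0 4
2 8 3
5 1 6

After move 6 (R):
7 4 0
2 8 3
5 1 6

After move 7 (D):
7 4 3
2 8 0
5 1 6

After move 8 (U):
7 4 0
2 8 3
5 1 6

Answer: 7 4 0
2 8 3
5 1 6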